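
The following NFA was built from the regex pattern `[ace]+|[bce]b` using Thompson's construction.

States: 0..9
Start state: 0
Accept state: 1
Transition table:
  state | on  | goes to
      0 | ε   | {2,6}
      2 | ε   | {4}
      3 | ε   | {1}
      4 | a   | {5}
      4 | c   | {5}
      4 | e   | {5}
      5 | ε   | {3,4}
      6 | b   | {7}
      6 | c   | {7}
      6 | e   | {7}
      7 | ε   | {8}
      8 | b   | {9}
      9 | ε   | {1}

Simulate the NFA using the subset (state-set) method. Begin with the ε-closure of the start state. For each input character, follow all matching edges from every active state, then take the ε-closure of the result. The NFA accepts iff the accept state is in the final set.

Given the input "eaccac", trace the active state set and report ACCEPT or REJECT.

initial (ε-close {0}): {0,2,4,6}
'e' @ 1: {1,3,4,5,7,8}  (accept∈set)
'a' @ 2: {1,3,4,5}  (accept∈set)
'c' @ 3: {1,3,4,5}  (accept∈set)
'c' @ 4: {1,3,4,5}  (accept∈set)
'a' @ 5: {1,3,4,5}  (accept∈set)
'c' @ 6: {1,3,4,5}  (accept∈set)
final: {1,3,4,5}; accept 1 in set

Answer: ACCEPT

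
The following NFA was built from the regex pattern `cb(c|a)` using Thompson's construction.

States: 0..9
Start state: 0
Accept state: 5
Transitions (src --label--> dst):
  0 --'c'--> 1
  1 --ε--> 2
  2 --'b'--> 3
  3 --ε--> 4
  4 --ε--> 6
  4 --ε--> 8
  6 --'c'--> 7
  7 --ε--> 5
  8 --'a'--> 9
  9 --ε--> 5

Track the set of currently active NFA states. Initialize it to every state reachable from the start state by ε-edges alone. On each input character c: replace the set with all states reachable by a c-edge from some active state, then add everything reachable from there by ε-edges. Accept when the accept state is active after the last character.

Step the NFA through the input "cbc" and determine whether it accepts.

Answer: ACCEPT

Steps:
start: ε-closure({0}) = {0}
'c' @ 1: {1,2}
'b' @ 2: {3,4,6,8}
'c' @ 3: {5,7}  [accepting]
after full input: {5,7}  (accept=5 in)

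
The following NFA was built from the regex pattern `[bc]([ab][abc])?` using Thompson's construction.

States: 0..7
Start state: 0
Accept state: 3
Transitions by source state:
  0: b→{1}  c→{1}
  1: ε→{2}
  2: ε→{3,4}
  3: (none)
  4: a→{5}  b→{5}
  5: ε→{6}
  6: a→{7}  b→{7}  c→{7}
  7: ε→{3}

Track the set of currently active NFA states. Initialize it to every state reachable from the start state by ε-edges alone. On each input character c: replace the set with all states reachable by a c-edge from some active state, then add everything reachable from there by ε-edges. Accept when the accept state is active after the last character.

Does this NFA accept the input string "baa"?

Answer: ACCEPT

Derivation:
initial (ε-close {0}): {0}
'b' @ 1: {1,2,3,4}  [accepting]
'a' @ 2: {5,6}
'a' @ 3: {3,7}  [accepting]
after full input: {3,7}  (accept=3 in)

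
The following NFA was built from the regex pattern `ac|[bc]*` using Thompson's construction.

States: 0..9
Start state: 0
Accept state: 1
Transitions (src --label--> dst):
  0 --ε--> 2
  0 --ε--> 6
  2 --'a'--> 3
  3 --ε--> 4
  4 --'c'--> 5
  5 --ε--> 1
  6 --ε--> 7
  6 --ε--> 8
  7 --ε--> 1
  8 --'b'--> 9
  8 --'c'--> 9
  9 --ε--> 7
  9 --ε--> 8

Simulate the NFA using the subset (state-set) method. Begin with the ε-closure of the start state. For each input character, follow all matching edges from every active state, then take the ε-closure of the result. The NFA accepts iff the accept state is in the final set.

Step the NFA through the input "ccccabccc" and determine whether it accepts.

start: ε-closure({0}) = {0,1,2,6,7,8}
'c' @ 1: {1,7,8,9}  (accept∈set)
'c' @ 2: {1,7,8,9}  (accept∈set)
'c' @ 3: {1,7,8,9}  (accept∈set)
'c' @ 4: {1,7,8,9}  (accept∈set)
'a' @ 5: {}  — no active states
rest 'bccc' ignored (set empty)
after full input: {}  (accept=1 not in)

Answer: REJECT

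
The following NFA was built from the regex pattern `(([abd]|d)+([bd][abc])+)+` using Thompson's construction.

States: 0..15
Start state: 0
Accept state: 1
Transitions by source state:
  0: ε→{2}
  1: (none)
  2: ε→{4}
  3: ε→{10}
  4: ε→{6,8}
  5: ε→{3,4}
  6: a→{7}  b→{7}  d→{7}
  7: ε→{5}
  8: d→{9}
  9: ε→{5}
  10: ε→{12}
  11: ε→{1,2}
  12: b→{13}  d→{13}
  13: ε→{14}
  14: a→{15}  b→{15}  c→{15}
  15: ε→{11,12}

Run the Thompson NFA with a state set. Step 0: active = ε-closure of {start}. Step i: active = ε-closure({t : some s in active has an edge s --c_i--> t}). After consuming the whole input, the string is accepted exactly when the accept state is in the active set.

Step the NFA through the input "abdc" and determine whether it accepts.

S₀ = ε-closure({0}) = {0,2,4,6,8}
'a' @ 1: {3,4,5,6,7,8,10,12}
'b' @ 2: {3,4,5,6,7,8,10,12,13,14}
'd' @ 3: {3,4,5,6,7,8,9,10,12,13,14}
'c' @ 4: {1,2,4,6,8,11,12,15}  [accepting]
after full input: {1,2,4,6,8,11,12,15}  (accept=1 in)

Answer: ACCEPT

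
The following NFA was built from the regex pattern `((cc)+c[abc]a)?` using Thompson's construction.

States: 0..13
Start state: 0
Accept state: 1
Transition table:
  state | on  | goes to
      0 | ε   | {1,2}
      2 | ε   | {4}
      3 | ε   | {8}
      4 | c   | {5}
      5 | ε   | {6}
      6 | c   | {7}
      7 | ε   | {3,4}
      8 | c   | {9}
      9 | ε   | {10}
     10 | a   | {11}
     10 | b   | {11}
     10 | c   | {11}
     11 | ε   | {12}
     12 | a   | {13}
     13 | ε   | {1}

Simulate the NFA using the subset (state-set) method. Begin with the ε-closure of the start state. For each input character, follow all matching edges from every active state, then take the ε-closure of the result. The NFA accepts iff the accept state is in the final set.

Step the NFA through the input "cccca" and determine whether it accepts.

S₀ = ε-closure({0}) = {0,1,2,4}
'c' @ 1: {5,6}
'c' @ 2: {3,4,7,8}
'c' @ 3: {5,6,9,10}
'c' @ 4: {3,4,7,8,11,12}
'a' @ 5: {1,13}  (accept∈set)
final: {1,13}; accept 1 in set

Answer: ACCEPT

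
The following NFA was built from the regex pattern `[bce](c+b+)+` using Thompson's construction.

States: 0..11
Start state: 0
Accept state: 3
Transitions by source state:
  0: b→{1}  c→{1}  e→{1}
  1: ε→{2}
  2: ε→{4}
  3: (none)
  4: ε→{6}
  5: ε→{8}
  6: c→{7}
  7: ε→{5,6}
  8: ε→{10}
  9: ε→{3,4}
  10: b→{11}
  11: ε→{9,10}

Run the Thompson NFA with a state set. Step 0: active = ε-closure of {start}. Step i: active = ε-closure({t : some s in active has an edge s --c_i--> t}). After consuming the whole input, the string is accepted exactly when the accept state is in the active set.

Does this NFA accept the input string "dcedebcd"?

Answer: REJECT

Derivation:
start: ε-closure({0}) = {0}
'd' @ 1: {}  — state set empty
rest 'cedebcd' ignored (set empty)
end set {} — state 3 not in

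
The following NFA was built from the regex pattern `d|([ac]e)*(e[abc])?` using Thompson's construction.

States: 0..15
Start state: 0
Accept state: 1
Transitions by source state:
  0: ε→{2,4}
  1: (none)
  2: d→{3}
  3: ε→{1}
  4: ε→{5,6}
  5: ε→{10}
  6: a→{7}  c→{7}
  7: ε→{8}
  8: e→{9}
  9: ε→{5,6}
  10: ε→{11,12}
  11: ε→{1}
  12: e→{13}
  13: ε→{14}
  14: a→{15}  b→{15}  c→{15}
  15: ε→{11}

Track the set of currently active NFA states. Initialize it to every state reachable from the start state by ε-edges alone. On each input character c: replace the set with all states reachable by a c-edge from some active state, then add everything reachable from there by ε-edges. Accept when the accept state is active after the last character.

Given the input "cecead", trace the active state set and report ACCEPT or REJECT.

Answer: REJECT

Steps:
S₀ = ε-closure({0}) = {0,1,2,4,5,6,10,11,12}
'c' @ 1: {7,8}
'e' @ 2: {1,5,6,9,10,11,12}  (accept∈set)
'c' @ 3: {7,8}
'e' @ 4: {1,5,6,9,10,11,12}  (accept∈set)
'a' @ 5: {7,8}
'd' @ 6: {}  — state set empty
end set {} — state 1 not in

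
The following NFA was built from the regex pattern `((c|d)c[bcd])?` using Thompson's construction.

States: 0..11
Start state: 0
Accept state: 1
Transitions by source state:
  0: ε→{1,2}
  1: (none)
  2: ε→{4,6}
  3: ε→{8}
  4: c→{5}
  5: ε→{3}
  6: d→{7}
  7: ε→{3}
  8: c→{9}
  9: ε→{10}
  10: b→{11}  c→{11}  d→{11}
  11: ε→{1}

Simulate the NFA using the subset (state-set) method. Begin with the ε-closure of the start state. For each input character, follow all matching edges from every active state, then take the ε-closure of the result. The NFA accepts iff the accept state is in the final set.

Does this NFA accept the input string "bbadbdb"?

S₀ = ε-closure({0}) = {0,1,2,4,6}
'b' @ 1: {}  — state set empty
rest 'badbdb' ignored (set empty)
end set {} — state 1 not in

Answer: REJECT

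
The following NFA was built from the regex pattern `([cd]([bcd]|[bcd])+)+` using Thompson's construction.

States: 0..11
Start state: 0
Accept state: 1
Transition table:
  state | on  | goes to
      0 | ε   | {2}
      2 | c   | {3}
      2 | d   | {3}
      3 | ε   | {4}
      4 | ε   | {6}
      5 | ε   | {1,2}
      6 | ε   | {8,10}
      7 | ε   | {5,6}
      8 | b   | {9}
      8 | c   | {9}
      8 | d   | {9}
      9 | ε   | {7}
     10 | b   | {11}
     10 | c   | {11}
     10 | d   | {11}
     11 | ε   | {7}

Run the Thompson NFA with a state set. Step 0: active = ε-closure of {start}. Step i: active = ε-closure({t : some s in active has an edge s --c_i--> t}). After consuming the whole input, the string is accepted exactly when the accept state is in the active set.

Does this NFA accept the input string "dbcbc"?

Answer: ACCEPT

Derivation:
start: ε-closure({0}) = {0,2}
'd' @ 1: {3,4,6,8,10}
'b' @ 2: {1,2,5,6,7,8,9,10,11}  (accept∈set)
'c' @ 3: {1,2,3,4,5,6,7,8,9,10,11}  (accept∈set)
'b' @ 4: {1,2,5,6,7,8,9,10,11}  (accept∈set)
'c' @ 5: {1,2,3,4,5,6,7,8,9,10,11}  (accept∈set)
after full input: {1,2,3,4,5,6,7,8,9,10,11}  (accept=1 in)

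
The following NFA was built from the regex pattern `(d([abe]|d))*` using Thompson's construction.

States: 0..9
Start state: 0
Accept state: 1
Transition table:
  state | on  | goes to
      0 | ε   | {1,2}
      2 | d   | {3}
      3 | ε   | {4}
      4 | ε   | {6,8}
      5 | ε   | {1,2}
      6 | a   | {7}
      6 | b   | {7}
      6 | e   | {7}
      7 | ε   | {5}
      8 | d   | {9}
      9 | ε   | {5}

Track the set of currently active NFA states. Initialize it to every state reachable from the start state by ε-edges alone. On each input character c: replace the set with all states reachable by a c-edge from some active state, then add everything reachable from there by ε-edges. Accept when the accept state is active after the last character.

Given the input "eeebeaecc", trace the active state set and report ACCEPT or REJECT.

Answer: REJECT

Trace:
S₀ = ε-closure({0}) = {0,1,2}
'e' @ 1: {}  — state set empty
rest 'eebeaecc' ignored (set empty)
after full input: {}  (accept=1 not in)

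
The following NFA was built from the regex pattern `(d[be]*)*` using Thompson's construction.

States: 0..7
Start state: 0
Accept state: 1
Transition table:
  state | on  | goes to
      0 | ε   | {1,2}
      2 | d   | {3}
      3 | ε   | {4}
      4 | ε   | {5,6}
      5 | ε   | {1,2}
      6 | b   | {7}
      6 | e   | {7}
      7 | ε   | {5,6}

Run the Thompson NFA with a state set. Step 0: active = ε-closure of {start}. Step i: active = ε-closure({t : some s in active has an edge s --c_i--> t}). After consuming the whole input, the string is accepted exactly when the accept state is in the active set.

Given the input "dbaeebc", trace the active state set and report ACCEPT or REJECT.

S₀ = ε-closure({0}) = {0,1,2}
'd' @ 1: {1,2,3,4,5,6}  [accepting]
'b' @ 2: {1,2,5,6,7}  [accepting]
'a' @ 3: {}  — no active states
rest 'eebc' ignored (set empty)
after full input: {}  (accept=1 not in)

Answer: REJECT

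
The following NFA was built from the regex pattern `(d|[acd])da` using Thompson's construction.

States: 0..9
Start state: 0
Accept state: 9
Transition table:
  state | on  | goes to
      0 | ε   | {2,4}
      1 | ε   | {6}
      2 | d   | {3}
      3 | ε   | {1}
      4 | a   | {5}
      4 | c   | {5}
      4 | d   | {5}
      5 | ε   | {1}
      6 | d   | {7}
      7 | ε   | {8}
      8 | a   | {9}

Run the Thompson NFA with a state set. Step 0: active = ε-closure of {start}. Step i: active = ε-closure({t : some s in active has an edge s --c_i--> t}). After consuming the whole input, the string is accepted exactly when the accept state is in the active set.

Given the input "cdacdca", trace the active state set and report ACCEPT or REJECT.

S₀ = ε-closure({0}) = {0,2,4}
'c' @ 1: {1,5,6}
'd' @ 2: {7,8}
'a' @ 3: {9}  ✓accept
'c' @ 4: {}  — no active states
rest 'dca' ignored (set empty)
after full input: {}  (accept=9 not in)

Answer: REJECT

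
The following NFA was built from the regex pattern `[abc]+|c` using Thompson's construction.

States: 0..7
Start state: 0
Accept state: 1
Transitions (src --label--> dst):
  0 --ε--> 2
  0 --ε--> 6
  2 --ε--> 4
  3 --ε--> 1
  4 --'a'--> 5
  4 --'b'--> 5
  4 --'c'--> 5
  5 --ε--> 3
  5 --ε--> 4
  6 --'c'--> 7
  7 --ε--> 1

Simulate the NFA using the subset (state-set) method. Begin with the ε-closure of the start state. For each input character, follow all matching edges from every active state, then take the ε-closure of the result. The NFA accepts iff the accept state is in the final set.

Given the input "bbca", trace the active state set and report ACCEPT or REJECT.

start: ε-closure({0}) = {0,2,4,6}
'b' @ 1: {1,3,4,5}  [accepting]
'b' @ 2: {1,3,4,5}  [accepting]
'c' @ 3: {1,3,4,5}  [accepting]
'a' @ 4: {1,3,4,5}  [accepting]
final: {1,3,4,5}; accept 1 in set

Answer: ACCEPT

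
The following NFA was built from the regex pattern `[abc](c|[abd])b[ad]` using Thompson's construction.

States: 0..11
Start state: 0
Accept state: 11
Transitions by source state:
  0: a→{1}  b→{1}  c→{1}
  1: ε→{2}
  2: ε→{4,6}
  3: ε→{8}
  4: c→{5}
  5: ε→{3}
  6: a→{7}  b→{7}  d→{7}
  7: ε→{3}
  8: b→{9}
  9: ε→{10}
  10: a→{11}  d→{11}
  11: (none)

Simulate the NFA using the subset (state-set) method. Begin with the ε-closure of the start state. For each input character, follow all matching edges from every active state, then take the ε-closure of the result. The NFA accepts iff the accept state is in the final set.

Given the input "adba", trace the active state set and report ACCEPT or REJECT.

start: ε-closure({0}) = {0}
'a' @ 1: {1,2,4,6}
'd' @ 2: {3,7,8}
'b' @ 3: {9,10}
'a' @ 4: {11}  ✓accept
after full input: {11}  (accept=11 in)

Answer: ACCEPT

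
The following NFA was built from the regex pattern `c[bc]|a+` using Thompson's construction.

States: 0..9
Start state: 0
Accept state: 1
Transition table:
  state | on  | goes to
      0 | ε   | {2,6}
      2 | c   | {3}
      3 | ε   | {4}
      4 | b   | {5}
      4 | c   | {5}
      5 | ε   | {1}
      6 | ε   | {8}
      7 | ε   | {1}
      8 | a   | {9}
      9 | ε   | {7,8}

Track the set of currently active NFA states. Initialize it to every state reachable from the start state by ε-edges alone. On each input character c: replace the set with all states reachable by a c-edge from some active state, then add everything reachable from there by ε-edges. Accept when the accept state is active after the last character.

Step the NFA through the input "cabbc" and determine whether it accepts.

S₀ = ε-closure({0}) = {0,2,6,8}
'c' @ 1: {3,4}
'a' @ 2: {}  — no active states
rest 'bbc' ignored (set empty)
end set {} — state 1 not in

Answer: REJECT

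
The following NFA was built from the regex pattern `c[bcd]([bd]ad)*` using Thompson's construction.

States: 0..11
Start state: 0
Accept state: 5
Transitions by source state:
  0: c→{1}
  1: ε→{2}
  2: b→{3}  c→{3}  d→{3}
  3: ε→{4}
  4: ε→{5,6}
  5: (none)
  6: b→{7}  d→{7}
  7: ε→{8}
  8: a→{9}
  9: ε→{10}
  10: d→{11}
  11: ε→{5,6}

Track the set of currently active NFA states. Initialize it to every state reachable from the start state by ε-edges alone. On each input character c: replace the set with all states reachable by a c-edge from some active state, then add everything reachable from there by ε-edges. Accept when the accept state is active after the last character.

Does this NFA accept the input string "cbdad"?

initial (ε-close {0}): {0}
'c' @ 1: {1,2}
'b' @ 2: {3,4,5,6}  [accepting]
'd' @ 3: {7,8}
'a' @ 4: {9,10}
'd' @ 5: {5,6,11}  [accepting]
final: {5,6,11}; accept 5 in set

Answer: ACCEPT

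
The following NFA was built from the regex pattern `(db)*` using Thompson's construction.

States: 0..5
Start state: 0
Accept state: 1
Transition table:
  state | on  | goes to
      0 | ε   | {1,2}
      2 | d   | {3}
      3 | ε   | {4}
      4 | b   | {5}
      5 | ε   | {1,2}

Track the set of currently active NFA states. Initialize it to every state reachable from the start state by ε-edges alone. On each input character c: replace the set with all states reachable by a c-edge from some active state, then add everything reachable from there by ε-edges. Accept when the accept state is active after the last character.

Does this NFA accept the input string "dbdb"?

S₀ = ε-closure({0}) = {0,1,2}
'd' @ 1: {3,4}
'b' @ 2: {1,2,5}  (accept∈set)
'd' @ 3: {3,4}
'b' @ 4: {1,2,5}  (accept∈set)
end set {1,2,5} — state 1 in

Answer: ACCEPT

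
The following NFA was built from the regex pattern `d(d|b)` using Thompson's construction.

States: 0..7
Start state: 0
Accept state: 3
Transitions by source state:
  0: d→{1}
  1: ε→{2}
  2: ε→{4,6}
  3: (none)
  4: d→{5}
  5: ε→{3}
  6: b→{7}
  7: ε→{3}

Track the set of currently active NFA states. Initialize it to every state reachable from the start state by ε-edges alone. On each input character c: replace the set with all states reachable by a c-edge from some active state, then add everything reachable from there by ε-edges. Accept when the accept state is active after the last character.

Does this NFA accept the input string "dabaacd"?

Answer: REJECT

Derivation:
start: ε-closure({0}) = {0}
'd' @ 1: {1,2,4,6}
'a' @ 2: {}  — state set empty
rest 'baacd' ignored (set empty)
after full input: {}  (accept=3 not in)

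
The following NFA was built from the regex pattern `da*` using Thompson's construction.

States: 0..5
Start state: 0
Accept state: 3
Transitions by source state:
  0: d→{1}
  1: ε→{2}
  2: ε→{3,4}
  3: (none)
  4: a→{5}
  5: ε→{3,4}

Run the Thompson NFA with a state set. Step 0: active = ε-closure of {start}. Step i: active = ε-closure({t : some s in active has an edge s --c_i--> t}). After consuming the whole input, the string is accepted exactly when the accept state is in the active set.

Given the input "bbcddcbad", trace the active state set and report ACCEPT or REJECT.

S₀ = ε-closure({0}) = {0}
'b' @ 1: {}  — no active states
rest 'bcddcbad' ignored (set empty)
end set {} — state 3 not in

Answer: REJECT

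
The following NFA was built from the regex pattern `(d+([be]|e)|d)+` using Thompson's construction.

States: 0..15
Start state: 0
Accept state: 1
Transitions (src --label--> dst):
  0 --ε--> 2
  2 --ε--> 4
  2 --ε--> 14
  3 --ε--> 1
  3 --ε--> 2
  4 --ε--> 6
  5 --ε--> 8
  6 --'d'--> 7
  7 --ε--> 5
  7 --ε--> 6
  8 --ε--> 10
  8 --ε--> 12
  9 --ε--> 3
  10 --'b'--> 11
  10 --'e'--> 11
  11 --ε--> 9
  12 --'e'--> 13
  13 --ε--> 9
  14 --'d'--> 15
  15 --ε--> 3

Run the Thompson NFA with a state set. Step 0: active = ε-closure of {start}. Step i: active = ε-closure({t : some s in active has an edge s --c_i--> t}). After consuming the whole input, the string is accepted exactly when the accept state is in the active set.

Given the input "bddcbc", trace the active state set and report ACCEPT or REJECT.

Answer: REJECT

Trace:
initial (ε-close {0}): {0,2,4,6,14}
'b' @ 1: {}  — state set empty
rest 'ddcbc' ignored (set empty)
final: {}; accept 1 not in set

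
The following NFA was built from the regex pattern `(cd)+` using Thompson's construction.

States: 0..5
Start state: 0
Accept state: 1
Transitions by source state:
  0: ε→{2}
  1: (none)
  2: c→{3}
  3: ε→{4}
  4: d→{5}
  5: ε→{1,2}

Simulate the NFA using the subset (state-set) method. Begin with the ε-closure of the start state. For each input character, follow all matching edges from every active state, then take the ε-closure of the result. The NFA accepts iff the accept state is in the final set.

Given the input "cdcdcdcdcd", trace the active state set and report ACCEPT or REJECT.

initial (ε-close {0}): {0,2}
'c' @ 1: {3,4}
'd' @ 2: {1,2,5}  (accept∈set)
'c' @ 3: {3,4}
'd' @ 4: {1,2,5}  (accept∈set)
'c' @ 5: {3,4}
'd' @ 6: {1,2,5}  (accept∈set)
'c' @ 7: {3,4}
'd' @ 8: {1,2,5}  (accept∈set)
'c' @ 9: {3,4}
'd' @ 10: {1,2,5}  (accept∈set)
end set {1,2,5} — state 1 in

Answer: ACCEPT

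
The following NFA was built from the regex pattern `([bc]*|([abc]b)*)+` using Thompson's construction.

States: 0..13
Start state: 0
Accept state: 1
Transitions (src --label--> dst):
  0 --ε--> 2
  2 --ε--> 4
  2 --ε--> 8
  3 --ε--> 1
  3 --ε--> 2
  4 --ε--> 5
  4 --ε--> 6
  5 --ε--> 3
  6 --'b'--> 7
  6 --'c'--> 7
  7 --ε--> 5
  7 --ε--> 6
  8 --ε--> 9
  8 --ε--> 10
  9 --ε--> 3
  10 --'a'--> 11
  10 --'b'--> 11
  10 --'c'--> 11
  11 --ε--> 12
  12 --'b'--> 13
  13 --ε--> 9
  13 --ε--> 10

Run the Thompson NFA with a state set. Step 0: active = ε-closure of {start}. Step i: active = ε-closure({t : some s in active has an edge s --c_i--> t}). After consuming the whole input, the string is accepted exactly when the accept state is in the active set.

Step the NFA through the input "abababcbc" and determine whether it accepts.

S₀ = ε-closure({0}) = {0,1,2,3,4,5,6,8,9,10}
'a' @ 1: {11,12}
'b' @ 2: {1,2,3,4,5,6,8,9,10,13}  ✓accept
'a' @ 3: {11,12}
'b' @ 4: {1,2,3,4,5,6,8,9,10,13}  ✓accept
'a' @ 5: {11,12}
'b' @ 6: {1,2,3,4,5,6,8,9,10,13}  ✓accept
'c' @ 7: {1,2,3,4,5,6,7,8,9,10,11,12}  ✓accept
'b' @ 8: {1,2,3,4,5,6,7,8,9,10,11,12,13}  ✓accept
'c' @ 9: {1,2,3,4,5,6,7,8,9,10,11,12}  ✓accept
after full input: {1,2,3,4,5,6,7,8,9,10,11,12}  (accept=1 in)

Answer: ACCEPT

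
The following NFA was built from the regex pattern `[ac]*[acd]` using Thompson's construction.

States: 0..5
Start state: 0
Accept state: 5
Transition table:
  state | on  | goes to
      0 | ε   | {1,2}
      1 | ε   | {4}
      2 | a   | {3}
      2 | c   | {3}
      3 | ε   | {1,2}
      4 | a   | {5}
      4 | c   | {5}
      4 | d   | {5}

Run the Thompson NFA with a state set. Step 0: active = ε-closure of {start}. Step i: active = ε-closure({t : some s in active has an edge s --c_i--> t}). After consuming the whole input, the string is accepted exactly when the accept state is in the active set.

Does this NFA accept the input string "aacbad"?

Answer: REJECT

Trace:
start: ε-closure({0}) = {0,1,2,4}
'a' @ 1: {1,2,3,4,5}  ✓accept
'a' @ 2: {1,2,3,4,5}  ✓accept
'c' @ 3: {1,2,3,4,5}  ✓accept
'b' @ 4: {}  — no active states
rest 'ad' ignored (set empty)
end set {} — state 5 not in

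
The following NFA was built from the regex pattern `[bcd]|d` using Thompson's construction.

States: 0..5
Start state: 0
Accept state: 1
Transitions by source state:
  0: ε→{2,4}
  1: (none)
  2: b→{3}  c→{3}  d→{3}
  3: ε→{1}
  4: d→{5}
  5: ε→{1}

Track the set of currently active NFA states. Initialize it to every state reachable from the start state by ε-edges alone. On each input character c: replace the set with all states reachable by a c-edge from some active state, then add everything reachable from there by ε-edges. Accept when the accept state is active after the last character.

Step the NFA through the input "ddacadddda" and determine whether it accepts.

Answer: REJECT

Derivation:
S₀ = ε-closure({0}) = {0,2,4}
'd' @ 1: {1,3,5}  (accept∈set)
'd' @ 2: {}  — no active states
rest 'acadddda' ignored (set empty)
after full input: {}  (accept=1 not in)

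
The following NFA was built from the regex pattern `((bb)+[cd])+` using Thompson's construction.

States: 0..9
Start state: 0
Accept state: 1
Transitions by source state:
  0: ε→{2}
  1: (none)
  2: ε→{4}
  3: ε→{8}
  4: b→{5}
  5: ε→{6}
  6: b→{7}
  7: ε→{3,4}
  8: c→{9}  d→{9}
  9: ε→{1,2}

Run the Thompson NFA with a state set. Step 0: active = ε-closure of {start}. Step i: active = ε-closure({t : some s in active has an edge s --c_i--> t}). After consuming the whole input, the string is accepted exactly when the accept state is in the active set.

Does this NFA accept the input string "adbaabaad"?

initial (ε-close {0}): {0,2,4}
'a' @ 1: {}  — no active states
rest 'dbaabaad' ignored (set empty)
after full input: {}  (accept=1 not in)

Answer: REJECT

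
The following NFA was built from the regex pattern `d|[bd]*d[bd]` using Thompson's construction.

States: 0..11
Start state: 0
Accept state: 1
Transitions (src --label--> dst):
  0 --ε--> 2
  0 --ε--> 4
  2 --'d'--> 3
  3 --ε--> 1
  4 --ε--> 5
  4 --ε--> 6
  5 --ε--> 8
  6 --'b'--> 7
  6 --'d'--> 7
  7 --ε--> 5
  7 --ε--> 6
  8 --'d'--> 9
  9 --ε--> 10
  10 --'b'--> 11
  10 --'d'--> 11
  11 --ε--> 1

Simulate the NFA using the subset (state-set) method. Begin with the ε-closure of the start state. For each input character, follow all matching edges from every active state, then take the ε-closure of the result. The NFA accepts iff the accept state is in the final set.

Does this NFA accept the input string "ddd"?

start: ε-closure({0}) = {0,2,4,5,6,8}
'd' @ 1: {1,3,5,6,7,8,9,10}  ✓accept
'd' @ 2: {1,5,6,7,8,9,10,11}  ✓accept
'd' @ 3: {1,5,6,7,8,9,10,11}  ✓accept
end set {1,5,6,7,8,9,10,11} — state 1 in

Answer: ACCEPT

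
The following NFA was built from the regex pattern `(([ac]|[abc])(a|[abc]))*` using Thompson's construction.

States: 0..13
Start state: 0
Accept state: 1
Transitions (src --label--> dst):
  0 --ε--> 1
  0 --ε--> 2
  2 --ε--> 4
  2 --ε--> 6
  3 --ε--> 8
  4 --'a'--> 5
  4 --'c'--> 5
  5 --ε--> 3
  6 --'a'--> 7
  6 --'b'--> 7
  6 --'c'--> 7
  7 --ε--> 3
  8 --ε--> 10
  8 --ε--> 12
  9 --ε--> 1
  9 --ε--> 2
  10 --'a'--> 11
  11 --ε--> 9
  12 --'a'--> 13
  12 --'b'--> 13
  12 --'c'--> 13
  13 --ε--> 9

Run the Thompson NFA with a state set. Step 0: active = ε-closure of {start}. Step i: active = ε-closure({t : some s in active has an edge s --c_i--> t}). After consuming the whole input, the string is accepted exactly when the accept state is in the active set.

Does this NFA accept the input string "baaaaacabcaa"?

Answer: ACCEPT

Derivation:
start: ε-closure({0}) = {0,1,2,4,6}
'b' @ 1: {3,7,8,10,12}
'a' @ 2: {1,2,4,6,9,11,13}  (accept∈set)
'a' @ 3: {3,5,7,8,10,12}
'a' @ 4: {1,2,4,6,9,11,13}  (accept∈set)
'a' @ 5: {3,5,7,8,10,12}
'a' @ 6: {1,2,4,6,9,11,13}  (accept∈set)
'c' @ 7: {3,5,7,8,10,12}
'a' @ 8: {1,2,4,6,9,11,13}  (accept∈set)
'b' @ 9: {3,7,8,10,12}
'c' @ 10: {1,2,4,6,9,13}  (accept∈set)
'a' @ 11: {3,5,7,8,10,12}
'a' @ 12: {1,2,4,6,9,11,13}  (accept∈set)
final: {1,2,4,6,9,11,13}; accept 1 in set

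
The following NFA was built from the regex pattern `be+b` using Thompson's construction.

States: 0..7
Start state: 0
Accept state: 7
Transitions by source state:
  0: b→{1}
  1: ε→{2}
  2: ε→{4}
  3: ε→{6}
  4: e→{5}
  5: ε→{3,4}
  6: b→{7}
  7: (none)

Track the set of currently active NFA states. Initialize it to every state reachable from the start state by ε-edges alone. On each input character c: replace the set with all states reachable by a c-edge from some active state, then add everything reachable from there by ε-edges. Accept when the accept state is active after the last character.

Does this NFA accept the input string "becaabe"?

start: ε-closure({0}) = {0}
'b' @ 1: {1,2,4}
'e' @ 2: {3,4,5,6}
'c' @ 3: {}  — state set empty
rest 'aabe' ignored (set empty)
final: {}; accept 7 not in set

Answer: REJECT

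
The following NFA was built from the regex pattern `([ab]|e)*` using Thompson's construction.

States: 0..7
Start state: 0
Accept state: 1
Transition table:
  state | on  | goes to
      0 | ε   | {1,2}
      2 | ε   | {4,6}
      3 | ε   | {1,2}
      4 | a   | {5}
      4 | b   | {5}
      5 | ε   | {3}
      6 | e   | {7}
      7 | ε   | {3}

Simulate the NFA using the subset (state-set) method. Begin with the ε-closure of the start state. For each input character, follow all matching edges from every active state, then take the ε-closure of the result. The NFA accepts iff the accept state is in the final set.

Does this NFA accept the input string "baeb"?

initial (ε-close {0}): {0,1,2,4,6}
'b' @ 1: {1,2,3,4,5,6}  [accepting]
'a' @ 2: {1,2,3,4,5,6}  [accepting]
'e' @ 3: {1,2,3,4,6,7}  [accepting]
'b' @ 4: {1,2,3,4,5,6}  [accepting]
final: {1,2,3,4,5,6}; accept 1 in set

Answer: ACCEPT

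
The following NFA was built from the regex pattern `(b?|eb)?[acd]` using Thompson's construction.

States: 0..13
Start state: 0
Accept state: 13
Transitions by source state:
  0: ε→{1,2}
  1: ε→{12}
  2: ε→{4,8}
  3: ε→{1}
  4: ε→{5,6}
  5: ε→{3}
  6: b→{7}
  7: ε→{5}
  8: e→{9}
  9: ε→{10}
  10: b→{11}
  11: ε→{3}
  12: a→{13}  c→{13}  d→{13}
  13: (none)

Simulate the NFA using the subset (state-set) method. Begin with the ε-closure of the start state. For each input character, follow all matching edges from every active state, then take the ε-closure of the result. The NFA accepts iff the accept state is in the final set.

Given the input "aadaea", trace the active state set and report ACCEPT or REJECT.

Answer: REJECT

Trace:
initial (ε-close {0}): {0,1,2,3,4,5,6,8,12}
'a' @ 1: {13}  ✓accept
'a' @ 2: {}  — no active states
rest 'daea' ignored (set empty)
final: {}; accept 13 not in set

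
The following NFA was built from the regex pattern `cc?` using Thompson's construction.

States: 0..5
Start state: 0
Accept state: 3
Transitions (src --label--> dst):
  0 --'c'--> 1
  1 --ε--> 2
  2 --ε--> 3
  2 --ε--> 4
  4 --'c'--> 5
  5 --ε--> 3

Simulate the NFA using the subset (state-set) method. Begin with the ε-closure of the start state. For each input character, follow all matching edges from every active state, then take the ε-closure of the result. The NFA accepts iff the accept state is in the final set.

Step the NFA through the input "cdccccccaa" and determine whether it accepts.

start: ε-closure({0}) = {0}
'c' @ 1: {1,2,3,4}  ✓accept
'd' @ 2: {}  — no active states
rest 'ccccccaa' ignored (set empty)
final: {}; accept 3 not in set

Answer: REJECT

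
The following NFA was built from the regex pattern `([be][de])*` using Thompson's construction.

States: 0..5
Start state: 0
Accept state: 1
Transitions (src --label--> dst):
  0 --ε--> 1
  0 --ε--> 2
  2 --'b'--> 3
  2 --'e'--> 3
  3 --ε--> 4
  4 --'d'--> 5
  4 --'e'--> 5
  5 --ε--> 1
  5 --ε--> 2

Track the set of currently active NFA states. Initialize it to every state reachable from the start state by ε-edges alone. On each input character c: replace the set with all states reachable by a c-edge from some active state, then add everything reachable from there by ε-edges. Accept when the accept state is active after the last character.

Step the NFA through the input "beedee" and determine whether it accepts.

Answer: ACCEPT

Derivation:
start: ε-closure({0}) = {0,1,2}
'b' @ 1: {3,4}
'e' @ 2: {1,2,5}  ✓accept
'e' @ 3: {3,4}
'd' @ 4: {1,2,5}  ✓accept
'e' @ 5: {3,4}
'e' @ 6: {1,2,5}  ✓accept
final: {1,2,5}; accept 1 in set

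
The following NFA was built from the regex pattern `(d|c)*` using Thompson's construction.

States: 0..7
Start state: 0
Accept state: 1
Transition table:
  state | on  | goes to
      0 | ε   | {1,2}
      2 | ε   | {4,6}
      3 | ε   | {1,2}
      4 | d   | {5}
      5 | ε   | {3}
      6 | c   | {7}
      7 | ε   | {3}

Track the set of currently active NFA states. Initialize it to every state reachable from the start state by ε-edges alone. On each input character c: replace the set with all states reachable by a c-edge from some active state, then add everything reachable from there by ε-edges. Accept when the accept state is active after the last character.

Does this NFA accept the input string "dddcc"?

Answer: ACCEPT

Derivation:
start: ε-closure({0}) = {0,1,2,4,6}
'd' @ 1: {1,2,3,4,5,6}  [accepting]
'd' @ 2: {1,2,3,4,5,6}  [accepting]
'd' @ 3: {1,2,3,4,5,6}  [accepting]
'c' @ 4: {1,2,3,4,6,7}  [accepting]
'c' @ 5: {1,2,3,4,6,7}  [accepting]
end set {1,2,3,4,6,7} — state 1 in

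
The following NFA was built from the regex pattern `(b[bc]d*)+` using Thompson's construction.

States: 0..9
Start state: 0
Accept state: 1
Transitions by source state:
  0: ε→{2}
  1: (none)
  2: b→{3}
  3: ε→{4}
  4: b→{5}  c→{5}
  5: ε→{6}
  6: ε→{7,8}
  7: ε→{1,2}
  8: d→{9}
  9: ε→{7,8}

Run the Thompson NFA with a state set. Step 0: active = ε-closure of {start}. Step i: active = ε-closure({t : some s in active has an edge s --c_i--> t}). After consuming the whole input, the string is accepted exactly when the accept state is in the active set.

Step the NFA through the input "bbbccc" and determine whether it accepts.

Answer: REJECT

Derivation:
start: ε-closure({0}) = {0,2}
'b' @ 1: {3,4}
'b' @ 2: {1,2,5,6,7,8}  (accept∈set)
'b' @ 3: {3,4}
'c' @ 4: {1,2,5,6,7,8}  (accept∈set)
'c' @ 5: {}  — dead — no transitions
rest 'c' ignored (set empty)
final: {}; accept 1 not in set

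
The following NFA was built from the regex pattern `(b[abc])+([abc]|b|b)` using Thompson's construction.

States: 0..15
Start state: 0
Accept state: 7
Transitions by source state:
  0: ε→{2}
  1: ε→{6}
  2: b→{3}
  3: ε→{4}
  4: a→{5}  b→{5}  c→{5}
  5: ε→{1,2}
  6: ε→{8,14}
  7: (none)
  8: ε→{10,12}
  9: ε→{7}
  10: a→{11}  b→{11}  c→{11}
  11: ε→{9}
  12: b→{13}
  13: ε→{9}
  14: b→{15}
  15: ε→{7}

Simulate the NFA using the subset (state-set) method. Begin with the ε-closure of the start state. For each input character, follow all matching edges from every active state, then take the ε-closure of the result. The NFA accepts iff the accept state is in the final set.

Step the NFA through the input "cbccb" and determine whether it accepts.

Answer: REJECT

Derivation:
initial (ε-close {0}): {0,2}
'c' @ 1: {}  — state set empty
rest 'bccb' ignored (set empty)
after full input: {}  (accept=7 not in)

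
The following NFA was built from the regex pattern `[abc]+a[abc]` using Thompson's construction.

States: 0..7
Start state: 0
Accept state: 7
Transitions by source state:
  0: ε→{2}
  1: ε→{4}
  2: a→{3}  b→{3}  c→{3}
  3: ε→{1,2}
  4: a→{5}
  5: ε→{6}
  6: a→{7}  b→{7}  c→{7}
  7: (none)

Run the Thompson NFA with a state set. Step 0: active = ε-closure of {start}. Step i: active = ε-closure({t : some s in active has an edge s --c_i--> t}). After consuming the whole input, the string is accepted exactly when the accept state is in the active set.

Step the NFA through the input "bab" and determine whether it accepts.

Answer: ACCEPT

Derivation:
start: ε-closure({0}) = {0,2}
'b' @ 1: {1,2,3,4}
'a' @ 2: {1,2,3,4,5,6}
'b' @ 3: {1,2,3,4,7}  ✓accept
final: {1,2,3,4,7}; accept 7 in set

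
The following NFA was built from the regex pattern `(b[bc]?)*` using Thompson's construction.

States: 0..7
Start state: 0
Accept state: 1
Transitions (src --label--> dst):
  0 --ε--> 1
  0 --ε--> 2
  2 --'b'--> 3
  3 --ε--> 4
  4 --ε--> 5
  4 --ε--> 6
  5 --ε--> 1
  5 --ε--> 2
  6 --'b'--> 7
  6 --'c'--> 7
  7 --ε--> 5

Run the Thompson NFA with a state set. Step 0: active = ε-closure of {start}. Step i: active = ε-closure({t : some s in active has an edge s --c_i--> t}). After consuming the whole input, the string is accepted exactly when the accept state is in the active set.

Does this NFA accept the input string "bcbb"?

S₀ = ε-closure({0}) = {0,1,2}
'b' @ 1: {1,2,3,4,5,6}  ✓accept
'c' @ 2: {1,2,5,7}  ✓accept
'b' @ 3: {1,2,3,4,5,6}  ✓accept
'b' @ 4: {1,2,3,4,5,6,7}  ✓accept
end set {1,2,3,4,5,6,7} — state 1 in

Answer: ACCEPT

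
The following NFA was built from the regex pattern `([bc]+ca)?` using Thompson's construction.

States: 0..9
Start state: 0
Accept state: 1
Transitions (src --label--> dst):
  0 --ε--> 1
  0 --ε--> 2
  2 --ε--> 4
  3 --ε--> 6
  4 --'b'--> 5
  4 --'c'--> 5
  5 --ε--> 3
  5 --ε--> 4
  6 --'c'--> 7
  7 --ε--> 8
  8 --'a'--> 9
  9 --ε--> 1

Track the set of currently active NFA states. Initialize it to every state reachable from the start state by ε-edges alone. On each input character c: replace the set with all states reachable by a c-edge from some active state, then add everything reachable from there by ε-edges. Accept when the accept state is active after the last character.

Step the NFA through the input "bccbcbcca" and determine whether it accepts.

Answer: ACCEPT

Derivation:
S₀ = ε-closure({0}) = {0,1,2,4}
'b' @ 1: {3,4,5,6}
'c' @ 2: {3,4,5,6,7,8}
'c' @ 3: {3,4,5,6,7,8}
'b' @ 4: {3,4,5,6}
'c' @ 5: {3,4,5,6,7,8}
'b' @ 6: {3,4,5,6}
'c' @ 7: {3,4,5,6,7,8}
'c' @ 8: {3,4,5,6,7,8}
'a' @ 9: {1,9}  ✓accept
end set {1,9} — state 1 in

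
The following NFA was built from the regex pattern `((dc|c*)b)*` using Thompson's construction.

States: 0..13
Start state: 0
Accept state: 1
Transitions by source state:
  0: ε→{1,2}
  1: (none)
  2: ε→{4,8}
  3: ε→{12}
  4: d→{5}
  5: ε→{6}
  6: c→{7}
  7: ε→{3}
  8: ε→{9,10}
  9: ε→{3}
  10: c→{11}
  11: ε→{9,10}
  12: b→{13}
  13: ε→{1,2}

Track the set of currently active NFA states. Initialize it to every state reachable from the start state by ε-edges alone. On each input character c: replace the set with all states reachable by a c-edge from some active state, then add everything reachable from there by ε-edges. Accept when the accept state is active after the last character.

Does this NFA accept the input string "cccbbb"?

S₀ = ε-closure({0}) = {0,1,2,3,4,8,9,10,12}
'c' @ 1: {3,9,10,11,12}
'c' @ 2: {3,9,10,11,12}
'c' @ 3: {3,9,10,11,12}
'b' @ 4: {1,2,3,4,8,9,10,12,13}  [accepting]
'b' @ 5: {1,2,3,4,8,9,10,12,13}  [accepting]
'b' @ 6: {1,2,3,4,8,9,10,12,13}  [accepting]
end set {1,2,3,4,8,9,10,12,13} — state 1 in

Answer: ACCEPT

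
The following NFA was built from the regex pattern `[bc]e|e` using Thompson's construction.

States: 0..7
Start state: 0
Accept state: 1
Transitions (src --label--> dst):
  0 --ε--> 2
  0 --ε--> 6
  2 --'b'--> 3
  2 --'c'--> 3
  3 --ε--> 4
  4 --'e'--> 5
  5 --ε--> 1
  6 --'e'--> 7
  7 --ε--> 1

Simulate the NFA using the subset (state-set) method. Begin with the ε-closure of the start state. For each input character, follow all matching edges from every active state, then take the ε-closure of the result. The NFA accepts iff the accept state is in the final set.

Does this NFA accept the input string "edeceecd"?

start: ε-closure({0}) = {0,2,6}
'e' @ 1: {1,7}  [accepting]
'd' @ 2: {}  — no active states
rest 'eceecd' ignored (set empty)
end set {} — state 1 not in

Answer: REJECT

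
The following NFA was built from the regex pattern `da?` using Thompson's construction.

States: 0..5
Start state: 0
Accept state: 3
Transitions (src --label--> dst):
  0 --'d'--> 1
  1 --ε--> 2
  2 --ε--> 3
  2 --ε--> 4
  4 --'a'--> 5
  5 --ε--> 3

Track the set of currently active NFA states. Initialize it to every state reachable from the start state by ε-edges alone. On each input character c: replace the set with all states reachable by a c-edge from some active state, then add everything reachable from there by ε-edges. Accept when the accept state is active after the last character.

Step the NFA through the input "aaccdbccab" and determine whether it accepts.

start: ε-closure({0}) = {0}
'a' @ 1: {}  — no active states
rest 'accdbccab' ignored (set empty)
final: {}; accept 3 not in set

Answer: REJECT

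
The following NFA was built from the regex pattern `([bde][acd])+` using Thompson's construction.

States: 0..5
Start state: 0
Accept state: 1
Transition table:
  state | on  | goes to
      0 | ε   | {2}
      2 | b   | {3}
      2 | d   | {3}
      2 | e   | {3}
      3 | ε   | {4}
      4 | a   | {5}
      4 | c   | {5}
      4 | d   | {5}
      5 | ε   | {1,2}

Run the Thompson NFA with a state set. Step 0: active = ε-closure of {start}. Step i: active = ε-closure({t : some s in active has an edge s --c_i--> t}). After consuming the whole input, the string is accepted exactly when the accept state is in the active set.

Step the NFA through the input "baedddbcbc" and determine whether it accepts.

S₀ = ε-closure({0}) = {0,2}
'b' @ 1: {3,4}
'a' @ 2: {1,2,5}  [accepting]
'e' @ 3: {3,4}
'd' @ 4: {1,2,5}  [accepting]
'd' @ 5: {3,4}
'd' @ 6: {1,2,5}  [accepting]
'b' @ 7: {3,4}
'c' @ 8: {1,2,5}  [accepting]
'b' @ 9: {3,4}
'c' @ 10: {1,2,5}  [accepting]
final: {1,2,5}; accept 1 in set

Answer: ACCEPT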